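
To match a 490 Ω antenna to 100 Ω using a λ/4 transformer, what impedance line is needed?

Z_qwt = √(Z_0·R_L) = √(100 × 490) = √49000

Z_qwt ≈ 221 Ω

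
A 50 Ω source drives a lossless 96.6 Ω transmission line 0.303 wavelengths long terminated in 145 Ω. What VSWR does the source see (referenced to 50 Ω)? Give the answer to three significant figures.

VSWR ≈ 1.54

βl = 2π × 0.303 = 109°
tan(βl) = -2.89
Z_in = Z_0·(Z_L + jZ_0·tanβl)/(Z_0 + jZ_L·tanβl) = 68.4 + j17.6 Ω
Γ_s = (Z_in − Z_s)/(Z_in + Z_s) = (18.4 + j17.6)/(118 + j17.6), |Γ_s| = 0.213
VSWR = (1 + |Γ_s|)/(1 − |Γ_s|)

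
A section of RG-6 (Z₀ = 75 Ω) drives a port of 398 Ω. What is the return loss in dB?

Γ = (398 − 75)/(398 + 75) = 0.683
RL = −20·log₁₀|Γ| = −20·log₁₀(0.683)

RL ≈ 3.31 dB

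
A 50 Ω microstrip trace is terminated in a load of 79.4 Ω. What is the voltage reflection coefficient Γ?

Γ = 0.227

Γ = (Z_L − Z_0)/(Z_L + Z_0) = (79.4 − 50)/(79.4 + 50) = 29.4/129.4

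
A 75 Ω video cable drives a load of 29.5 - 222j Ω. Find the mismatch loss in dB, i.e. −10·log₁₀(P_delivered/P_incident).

Γ = (-45.5 − j222)/(104.5 − j222), |Γ| = 0.924
|Γ|² = 0.853, so P_del/P_inc = 1 − |Γ|² = 0.147
ML = −10·log₁₀(1 − |Γ|²)

mismatch loss ≈ 8.33 dB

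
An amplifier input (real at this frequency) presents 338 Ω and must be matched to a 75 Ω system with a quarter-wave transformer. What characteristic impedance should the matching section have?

Z_qwt ≈ 159 Ω

Z_qwt = √(Z_0·R_L) = √(75 × 338) = √25350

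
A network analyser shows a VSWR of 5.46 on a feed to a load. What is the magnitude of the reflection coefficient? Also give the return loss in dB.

|Γ| = (S − 1)/(S + 1) = (5.46 − 1)/(5.46 + 1) = 4.46/6.46
RL = −20·log₁₀|Γ| = −20·log₁₀(0.69)

|Γ| ≈ 0.69; return loss ≈ 3.22 dB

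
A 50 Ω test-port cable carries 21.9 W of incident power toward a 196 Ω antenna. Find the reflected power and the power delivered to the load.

P_reflected ≈ 7.71 W; P_delivered ≈ 14.2 W

Γ = (196 − 50)/(196 + 50) = 0.593
|Γ|² = 0.352
P_refl = |Γ|²·P_inc = 7.71 W, P_del = (1 − |Γ|²)·P_inc = 14.2 W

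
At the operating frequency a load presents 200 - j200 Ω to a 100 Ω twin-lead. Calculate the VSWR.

Γ = (Z_L − Z_0)/(Z_L + Z_0) = (100 − j200)/(300 − j200)
|Γ| = 224/361 = 0.62
VSWR = (1 + |Γ|)/(1 − |Γ|) = 1.62/0.38

VSWR ≈ 4.27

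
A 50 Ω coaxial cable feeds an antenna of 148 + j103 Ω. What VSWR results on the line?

VSWR ≈ 4.51

Γ = (Z_L − Z_0)/(Z_L + Z_0) = (98 + j103)/(198 + j103)
|Γ| = 142/223 = 0.637
VSWR = (1 + |Γ|)/(1 − |Γ|) = 1.64/0.363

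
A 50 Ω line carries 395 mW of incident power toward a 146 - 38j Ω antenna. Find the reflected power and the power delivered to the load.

|Γ| = |(96 − j38)/(196 − j38)| = 0.517
|Γ|² = 0.267
P_refl = |Γ|²·P_inc = 106 mW, P_del = (1 − |Γ|²)·P_inc = 289 mW

P_reflected ≈ 106 mW; P_delivered ≈ 289 mW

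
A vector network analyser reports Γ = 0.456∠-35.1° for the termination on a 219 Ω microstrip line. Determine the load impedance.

Z_L = Z_0·(1 + Γ)/(1 − Γ) = 219·(1.37 − j0.262)/(0.627 + j0.262)

Z_L ≈ 376 − j249 Ω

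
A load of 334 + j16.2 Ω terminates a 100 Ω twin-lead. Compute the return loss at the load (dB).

Γ = (234 + j16.2)/(434 + j16.2), |Γ| = 0.54
RL = −20·log₁₀|Γ| = −20·log₁₀(0.54)

RL ≈ 5.35 dB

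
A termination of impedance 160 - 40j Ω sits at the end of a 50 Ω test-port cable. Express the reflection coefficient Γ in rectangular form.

Γ = (Z_L − Z_0)/(Z_L + Z_0) = (110 − j40)/(210 − j40)

Γ ≈ 0.54 − j0.0875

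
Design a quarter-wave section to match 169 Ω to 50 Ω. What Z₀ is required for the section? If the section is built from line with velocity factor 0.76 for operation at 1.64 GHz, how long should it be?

Z_qwt ≈ 91.9 Ω; length ≈ 3.48 cm

Z_qwt = √(Z_0·R_L) = √(50 × 169) = √8450
λ = 0.76·c/f = 0.139 m, so l = λ/4 = 0.0348 m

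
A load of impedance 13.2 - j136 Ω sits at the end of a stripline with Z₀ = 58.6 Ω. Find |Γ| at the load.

|Γ| ≈ 0.932

Γ = (Z_L − Z_0)/(Z_L + Z_0) = (-45.4 − j136)/(71.8 − j136)
|Γ| = 143/154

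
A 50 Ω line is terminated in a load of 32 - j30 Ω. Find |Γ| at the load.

Γ = (Z_L − Z_0)/(Z_L + Z_0) = (-18 − j30)/(82 − j30)
|Γ| = 35/87.3

|Γ| ≈ 0.401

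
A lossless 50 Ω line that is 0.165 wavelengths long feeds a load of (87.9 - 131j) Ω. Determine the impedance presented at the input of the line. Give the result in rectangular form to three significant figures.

Z_in ≈ 8.85 − j13.4 Ω

βl = 2π × 0.165 = 59.4°
tan(βl) = tan(59.4°) = 1.69
Z_in = Z_0·(Z_L + jZ_0·tanβl)/(Z_0 + jZ_L·tanβl)
     = 50·(87.9 − j46.5)/(272 + j149)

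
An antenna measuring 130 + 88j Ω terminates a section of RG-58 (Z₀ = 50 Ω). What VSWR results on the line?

VSWR ≈ 3.92

Γ = (Z_L − Z_0)/(Z_L + Z_0) = (80 + j88)/(180 + j88)
|Γ| = 119/200 = 0.594
VSWR = (1 + |Γ|)/(1 − |Γ|) = 1.59/0.406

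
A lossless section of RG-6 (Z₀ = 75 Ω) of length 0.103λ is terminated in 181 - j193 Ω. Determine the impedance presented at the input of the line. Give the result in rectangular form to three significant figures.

Z_in ≈ 23.7 − j61 Ω

βl = 2π × 0.103 = 37.1°
tan(βl) = tan(37.1°) = 0.756
Z_in = Z_0·(Z_L + jZ_0·tanβl)/(Z_0 + jZ_L·tanβl)
     = 75·(181 − j136)/(221 + j137)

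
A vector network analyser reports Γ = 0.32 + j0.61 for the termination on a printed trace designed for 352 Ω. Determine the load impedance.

Z_L = Z_0·(1 + Γ)/(1 − Γ) = 352·(1.32 + j0.61)/(0.68 − j0.61)

Z_L ≈ 222 + j515 Ω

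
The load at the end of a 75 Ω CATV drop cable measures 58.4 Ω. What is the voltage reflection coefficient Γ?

Γ = -0.124

Γ = (Z_L − Z_0)/(Z_L + Z_0) = (58.4 − 75)/(58.4 + 75) = -16.6/133.4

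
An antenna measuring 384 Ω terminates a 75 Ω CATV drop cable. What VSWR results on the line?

VSWR ≈ 5.12

Γ = (384 − 75)/(384 + 75) = 0.673
VSWR = (1 + 0.673)/(1 − 0.673)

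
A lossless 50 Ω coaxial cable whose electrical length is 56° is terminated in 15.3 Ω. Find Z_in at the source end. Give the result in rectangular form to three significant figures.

Z_in ≈ 40.6 + j55.7 Ω

tan(βl) = tan(56°) = 1.48
Z_in = Z_0·(Z_L + jZ_0·tanβl)/(Z_0 + jZ_L·tanβl)
     = 50·(15.3 + j74.1)/(50 + j22.7)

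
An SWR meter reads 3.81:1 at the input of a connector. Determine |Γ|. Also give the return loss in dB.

|Γ| ≈ 0.584; return loss ≈ 4.67 dB

|Γ| = (S − 1)/(S + 1) = (3.81 − 1)/(3.81 + 1) = 2.81/4.81
RL = −20·log₁₀|Γ| = −20·log₁₀(0.584)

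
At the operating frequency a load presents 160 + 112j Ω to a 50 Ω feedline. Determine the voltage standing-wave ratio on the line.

Γ = (Z_L − Z_0)/(Z_L + Z_0) = (110 + j112)/(210 + j112)
|Γ| = 157/238 = 0.66
VSWR = (1 + |Γ|)/(1 − |Γ|) = 1.66/0.34

VSWR ≈ 4.88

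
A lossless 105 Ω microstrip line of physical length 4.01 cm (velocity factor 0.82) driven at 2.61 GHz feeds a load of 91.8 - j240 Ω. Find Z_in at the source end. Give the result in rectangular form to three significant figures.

Z_in ≈ 524 + j393 Ω

λ = v/f = 0.82·c / 2.61 GHz = 0.0943 m
βl = 2π·l/λ = 2π × 0.425 = 153°
tan(βl) = tan(153°) = -0.506
Z_in = Z_0·(Z_L + jZ_0·tanβl)/(Z_0 + jZ_L·tanβl)
     = 105·(91.8 − j293)/(-16.4 − j46.4)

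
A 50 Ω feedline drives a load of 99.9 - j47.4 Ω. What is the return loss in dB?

RL ≈ 7.18 dB

Γ = (49.9 − j47.4)/(149.9 − j47.4), |Γ| = 0.438
RL = −20·log₁₀|Γ| = −20·log₁₀(0.438)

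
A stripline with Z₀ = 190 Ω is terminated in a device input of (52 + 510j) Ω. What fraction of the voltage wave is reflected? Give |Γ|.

|Γ| ≈ 0.936

Γ = (Z_L − Z_0)/(Z_L + Z_0) = (-138 + j510)/(242 + j510)
|Γ| = 528/565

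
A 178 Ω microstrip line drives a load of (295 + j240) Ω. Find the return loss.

RL ≈ 5.96 dB

Γ = (117 + j240)/(473 + j240), |Γ| = 0.503
RL = −20·log₁₀|Γ| = −20·log₁₀(0.503)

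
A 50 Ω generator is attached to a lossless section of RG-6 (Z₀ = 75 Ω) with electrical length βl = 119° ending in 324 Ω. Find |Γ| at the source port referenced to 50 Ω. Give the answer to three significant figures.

tan(βl) = -1.8
Z_in = Z_0·(Z_L + jZ_0·tanβl)/(Z_0 + jZ_L·tanβl) = 22.3 + j38.7 Ω
Γ_s = (Z_in − Z_s)/(Z_in + Z_s) = (-27.7 + j38.7)/(72.3 + j38.7), |Γ_s| = 0.58

|Γ| ≈ 0.58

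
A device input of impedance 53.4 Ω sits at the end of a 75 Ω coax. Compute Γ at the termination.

Γ = -0.168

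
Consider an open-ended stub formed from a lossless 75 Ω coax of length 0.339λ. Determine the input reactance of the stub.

βl = 2π × 0.339 = 122°
tan(βl) = -1.6
For an open-ended stub, Z_in = −jZ_0·cot(βl) = −jZ_0/tan(βl)

X_in ≈ 46.9 Ω (inductive)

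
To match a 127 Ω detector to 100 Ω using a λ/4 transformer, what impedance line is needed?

Z_qwt = √(Z_0·R_L) = √(100 × 127) = √12700

Z_qwt ≈ 113 Ω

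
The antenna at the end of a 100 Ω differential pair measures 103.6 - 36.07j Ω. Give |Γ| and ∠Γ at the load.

Γ ≈ 0.175 ∠ -74.3°

Γ = (Z_L − Z_0)/(Z_L + Z_0) = (3.6 − j36.07)/(203.6 − j36.07)
|Γ| = 36.2/207 = 0.175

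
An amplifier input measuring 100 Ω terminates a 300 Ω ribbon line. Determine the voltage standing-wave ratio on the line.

For a purely resistive load, VSWR = R_L/Z_0 or Z_0/R_L (whichever > 1) = 300/100

VSWR ≈ 3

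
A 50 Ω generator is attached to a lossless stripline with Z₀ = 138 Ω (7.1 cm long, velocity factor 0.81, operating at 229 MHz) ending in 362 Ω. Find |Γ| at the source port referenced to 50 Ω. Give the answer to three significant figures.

|Γ| ≈ 0.727

λ = v/f = 0.81·c / 229 MHz = 1.06 m
βl = 2π·l/λ = 2π × 0.0669 = 24.1°
tan(βl) = 0.447
Z_in = Z_0·(Z_L + jZ_0·tanβl)/(Z_0 + jZ_L·tanβl) = 183 − j153 Ω
Γ_s = (Z_in − Z_s)/(Z_in + Z_s) = (133 − j153)/(233 − j153), |Γ_s| = 0.727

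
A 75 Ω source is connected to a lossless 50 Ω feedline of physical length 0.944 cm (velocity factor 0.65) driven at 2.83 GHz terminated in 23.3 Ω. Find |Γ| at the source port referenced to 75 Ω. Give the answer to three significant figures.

λ = v/f = 0.65·c / 2.83 GHz = 0.0689 m
βl = 2π·l/λ = 2π × 0.137 = 49.3°
tan(βl) = 1.16
Z_in = Z_0·(Z_L + jZ_0·tanβl)/(Z_0 + jZ_L·tanβl) = 42.4 + j35.2 Ω
Γ_s = (Z_in − Z_s)/(Z_in + Z_s) = (-32.6 + j35.2)/(117 + j35.2), |Γ_s| = 0.392

|Γ| ≈ 0.392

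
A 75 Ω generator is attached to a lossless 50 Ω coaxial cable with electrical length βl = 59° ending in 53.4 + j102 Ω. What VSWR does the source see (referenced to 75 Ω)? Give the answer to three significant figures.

tan(βl) = 1.66
Z_in = Z_0·(Z_L + jZ_0·tanβl)/(Z_0 + jZ_L·tanβl) = 22.6 − j60.5 Ω
Γ_s = (Z_in − Z_s)/(Z_in + Z_s) = (-52.4 − j60.5)/(97.6 − j60.5), |Γ_s| = 0.697
VSWR = (1 + |Γ_s|)/(1 − |Γ_s|)

VSWR ≈ 5.6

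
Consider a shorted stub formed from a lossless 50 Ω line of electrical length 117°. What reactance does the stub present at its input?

X_in ≈ -98.1 Ω (capacitive)

tan(βl) = -1.96
For a shorted stub, Z_in = jZ_0·tan(βl)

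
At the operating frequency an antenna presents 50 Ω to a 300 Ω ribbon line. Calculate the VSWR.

VSWR ≈ 6

For a purely resistive load, VSWR = R_L/Z_0 or Z_0/R_L (whichever > 1) = 300/50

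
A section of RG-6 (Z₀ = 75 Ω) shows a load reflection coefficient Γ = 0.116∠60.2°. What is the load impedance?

Z_L = Z_0·(1 + Γ)/(1 − Γ) = 75·(1.06 + j0.101)/(0.942 − j0.101)

Z_L ≈ 82.4 + j16.8 Ω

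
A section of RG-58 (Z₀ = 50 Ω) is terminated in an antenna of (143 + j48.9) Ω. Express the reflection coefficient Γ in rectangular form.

Γ = (Z_L − Z_0)/(Z_L + Z_0) = (93 + j48.9)/(193 + j48.9)

Γ ≈ 0.513 + j0.123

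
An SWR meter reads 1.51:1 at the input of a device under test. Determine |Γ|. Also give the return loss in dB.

|Γ| ≈ 0.203; return loss ≈ 13.8 dB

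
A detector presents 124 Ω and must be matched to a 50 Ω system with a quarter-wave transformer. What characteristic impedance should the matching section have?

Z_qwt ≈ 78.7 Ω

Z_qwt = √(Z_0·R_L) = √(50 × 124) = √6200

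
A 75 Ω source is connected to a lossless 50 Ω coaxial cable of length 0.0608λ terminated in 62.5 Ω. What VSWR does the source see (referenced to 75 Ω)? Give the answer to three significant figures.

VSWR ≈ 1.34

βl = 2π × 0.0608 = 21.9°
tan(βl) = 0.402
Z_in = Z_0·(Z_L + jZ_0·tanβl)/(Z_0 + jZ_L·tanβl) = 58 − j9.02 Ω
Γ_s = (Z_in − Z_s)/(Z_in + Z_s) = (-17 − j9.02)/(133 − j9.02), |Γ_s| = 0.145
VSWR = (1 + |Γ_s|)/(1 − |Γ_s|)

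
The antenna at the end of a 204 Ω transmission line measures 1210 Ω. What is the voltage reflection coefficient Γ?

Γ = 0.711

Γ = (Z_L − Z_0)/(Z_L + Z_0) = (1210 − 204)/(1210 + 204) = 1006/1414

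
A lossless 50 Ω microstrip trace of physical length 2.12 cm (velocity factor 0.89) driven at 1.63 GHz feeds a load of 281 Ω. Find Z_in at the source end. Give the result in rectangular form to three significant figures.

Z_in ≈ 16.4 − j44.5 Ω

λ = v/f = 0.89·c / 1.63 GHz = 0.164 m
βl = 2π·l/λ = 2π × 0.129 = 46.6°
tan(βl) = tan(46.6°) = 1.06
Z_in = Z_0·(Z_L + jZ_0·tanβl)/(Z_0 + jZ_L·tanβl)
     = 50·(281 + j52.9)/(50 + j297)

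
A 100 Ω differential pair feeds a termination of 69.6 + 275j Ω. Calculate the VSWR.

VSWR ≈ 12.9

Γ = (Z_L − Z_0)/(Z_L + Z_0) = (-30.4 + j275)/(169.6 + j275)
|Γ| = 277/323 = 0.856
VSWR = (1 + |Γ|)/(1 − |Γ|) = 1.86/0.144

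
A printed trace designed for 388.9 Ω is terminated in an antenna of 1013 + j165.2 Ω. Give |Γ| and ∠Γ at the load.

Γ ≈ 0.457 ∠ 8.11°

Γ = (Z_L − Z_0)/(Z_L + Z_0) = (624.1 + j165.2)/(1402 + j165.2)
|Γ| = 646/1410 = 0.457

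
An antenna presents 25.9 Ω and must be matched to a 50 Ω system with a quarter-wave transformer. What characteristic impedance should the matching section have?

Z_qwt ≈ 36 Ω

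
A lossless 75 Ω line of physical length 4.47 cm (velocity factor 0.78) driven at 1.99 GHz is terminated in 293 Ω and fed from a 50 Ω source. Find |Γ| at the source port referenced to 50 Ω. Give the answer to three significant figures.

|Γ| ≈ 0.628

λ = v/f = 0.78·c / 1.99 GHz = 0.118 m
βl = 2π·l/λ = 2π × 0.38 = 137°
tan(βl) = -0.937
Z_in = Z_0·(Z_L + jZ_0·tanβl)/(Z_0 + jZ_L·tanβl) = 38.2 + j69.6 Ω
Γ_s = (Z_in − Z_s)/(Z_in + Z_s) = (-11.8 + j69.6)/(88.2 + j69.6), |Γ_s| = 0.628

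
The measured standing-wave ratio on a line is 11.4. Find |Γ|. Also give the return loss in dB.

|Γ| ≈ 0.839; return loss ≈ 1.53 dB

|Γ| = (S − 1)/(S + 1) = (11.4 − 1)/(11.4 + 1) = 10.4/12.4
RL = −20·log₁₀|Γ| = −20·log₁₀(0.839)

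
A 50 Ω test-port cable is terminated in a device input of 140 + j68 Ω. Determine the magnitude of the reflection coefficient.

|Γ| ≈ 0.559

Γ = (Z_L − Z_0)/(Z_L + Z_0) = (90 + j68)/(190 + j68)
|Γ| = 113/202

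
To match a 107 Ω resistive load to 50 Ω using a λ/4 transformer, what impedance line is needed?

Z_qwt = √(Z_0·R_L) = √(50 × 107) = √5350

Z_qwt ≈ 73.1 Ω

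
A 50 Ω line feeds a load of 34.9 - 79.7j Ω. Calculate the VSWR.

Γ = (Z_L − Z_0)/(Z_L + Z_0) = (-15.1 − j79.7)/(84.9 − j79.7)
|Γ| = 81.1/116 = 0.697
VSWR = (1 + |Γ|)/(1 − |Γ|) = 1.7/0.303

VSWR ≈ 5.59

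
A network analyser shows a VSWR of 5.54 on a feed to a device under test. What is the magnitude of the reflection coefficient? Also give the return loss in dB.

|Γ| = (S − 1)/(S + 1) = (5.54 − 1)/(5.54 + 1) = 4.54/6.54
RL = −20·log₁₀|Γ| = −20·log₁₀(0.694)

|Γ| ≈ 0.694; return loss ≈ 3.17 dB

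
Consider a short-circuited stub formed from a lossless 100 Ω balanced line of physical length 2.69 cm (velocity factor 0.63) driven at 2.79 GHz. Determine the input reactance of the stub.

λ = v/f = 0.63·c / 2.79 GHz = 0.0677 m
βl = 2π·l/λ = 2π × 0.397 = 143°
tan(βl) = -0.755
For a short-circuited stub, Z_in = jZ_0·tan(βl)

X_in ≈ -75.5 Ω (capacitive)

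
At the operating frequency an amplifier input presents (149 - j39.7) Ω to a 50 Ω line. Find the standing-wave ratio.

VSWR ≈ 3.22

Γ = (Z_L − Z_0)/(Z_L + Z_0) = (99 − j39.7)/(199 − j39.7)
|Γ| = 107/203 = 0.526
VSWR = (1 + |Γ|)/(1 − |Γ|) = 1.53/0.474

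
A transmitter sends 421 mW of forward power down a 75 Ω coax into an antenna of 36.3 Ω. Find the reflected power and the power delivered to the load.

Γ = (36.3 − 75)/(36.3 + 75) = -0.348
|Γ|² = 0.121
P_refl = |Γ|²·P_inc = 50.9 mW, P_del = (1 − |Γ|²)·P_inc = 370 mW

P_reflected ≈ 50.9 mW; P_delivered ≈ 370 mW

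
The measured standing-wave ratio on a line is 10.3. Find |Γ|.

|Γ| = (S − 1)/(S + 1) = (10.3 − 1)/(10.3 + 1) = 9.3/11.3

|Γ| ≈ 0.823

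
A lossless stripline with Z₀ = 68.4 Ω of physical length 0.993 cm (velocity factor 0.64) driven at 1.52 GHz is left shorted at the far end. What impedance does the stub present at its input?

λ = v/f = 0.64·c / 1.52 GHz = 0.126 m
βl = 2π·l/λ = 2π × 0.0786 = 28.3°
tan(βl) = 0.538
For a shorted stub, Z_in = jZ_0·tan(βl)

Z_in ≈ +j36.8 Ω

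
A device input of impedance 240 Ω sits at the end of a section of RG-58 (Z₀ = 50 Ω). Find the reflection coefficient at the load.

Γ = (Z_L − Z_0)/(Z_L + Z_0) = (240 − 50)/(240 + 50) = 190/290

Γ = 0.655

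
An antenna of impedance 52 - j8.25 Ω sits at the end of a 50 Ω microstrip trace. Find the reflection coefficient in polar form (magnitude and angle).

Γ ≈ 0.083 ∠ -71.7°

Γ = (Z_L − Z_0)/(Z_L + Z_0) = (2 − j8.25)/(102 − j8.25)
|Γ| = 8.49/102 = 0.083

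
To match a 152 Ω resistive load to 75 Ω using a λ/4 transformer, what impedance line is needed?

Z_qwt ≈ 107 Ω

Z_qwt = √(Z_0·R_L) = √(75 × 152) = √11400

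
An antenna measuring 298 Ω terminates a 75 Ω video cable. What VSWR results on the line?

For a purely resistive load, VSWR = R_L/Z_0 or Z_0/R_L (whichever > 1) = 298/75

VSWR ≈ 3.97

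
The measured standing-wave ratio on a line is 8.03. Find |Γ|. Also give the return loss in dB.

|Γ| = (S − 1)/(S + 1) = (8.03 − 1)/(8.03 + 1) = 7.03/9.03
RL = −20·log₁₀|Γ| = −20·log₁₀(0.779)

|Γ| ≈ 0.779; return loss ≈ 2.17 dB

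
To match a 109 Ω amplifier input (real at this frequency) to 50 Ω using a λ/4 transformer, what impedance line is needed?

Z_qwt = √(Z_0·R_L) = √(50 × 109) = √5450

Z_qwt ≈ 73.8 Ω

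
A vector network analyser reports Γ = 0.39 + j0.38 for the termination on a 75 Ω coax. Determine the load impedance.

Z_L = Z_0·(1 + Γ)/(1 − Γ) = 75·(1.39 + j0.38)/(0.61 − j0.38)

Z_L ≈ 102 + j110 Ω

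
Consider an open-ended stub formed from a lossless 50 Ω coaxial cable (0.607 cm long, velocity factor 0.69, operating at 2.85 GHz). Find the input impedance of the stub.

λ = v/f = 0.69·c / 2.85 GHz = 0.0726 m
βl = 2π·l/λ = 2π × 0.0836 = 30.1°
tan(βl) = 0.579
For an open-ended stub, Z_in = −jZ_0·cot(βl) = −jZ_0/tan(βl)

Z_in ≈ −j86.3 Ω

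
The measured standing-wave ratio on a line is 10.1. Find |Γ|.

|Γ| ≈ 0.82

|Γ| = (S − 1)/(S + 1) = (10.1 − 1)/(10.1 + 1) = 9.1/11.1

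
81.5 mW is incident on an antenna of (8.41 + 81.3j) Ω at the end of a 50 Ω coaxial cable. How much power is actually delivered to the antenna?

|Γ| = |(-41.59 + j81.3)/(58.41 + j81.3)| = 0.912
|Γ|² = 0.832
P_refl = |Γ|²·P_inc = 67.8 mW, P_del = (1 − |Γ|²)·P_inc = 13.7 mW

P_delivered ≈ 13.7 mW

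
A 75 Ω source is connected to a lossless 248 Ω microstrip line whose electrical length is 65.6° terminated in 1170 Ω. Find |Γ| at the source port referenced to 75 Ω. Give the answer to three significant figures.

|Γ| ≈ 0.615

tan(βl) = 2.2
Z_in = Z_0·(Z_L + jZ_0·tanβl)/(Z_0 + jZ_L·tanβl) = 62.8 − j106 Ω
Γ_s = (Z_in − Z_s)/(Z_in + Z_s) = (-12.2 − j106)/(138 − j106), |Γ_s| = 0.615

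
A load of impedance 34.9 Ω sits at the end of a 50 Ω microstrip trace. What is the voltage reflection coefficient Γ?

Γ = (Z_L − Z_0)/(Z_L + Z_0) = (34.9 − 50)/(34.9 + 50) = -15.1/84.9

Γ = -0.178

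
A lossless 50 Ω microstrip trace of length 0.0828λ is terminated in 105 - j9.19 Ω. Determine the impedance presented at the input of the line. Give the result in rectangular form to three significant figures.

Z_in ≈ 52.3 − j39.3 Ω

βl = 2π × 0.0828 = 29.8°
tan(βl) = tan(29.8°) = 0.573
Z_in = Z_0·(Z_L + jZ_0·tanβl)/(Z_0 + jZ_L·tanβl)
     = 50·(105 + j19.5)/(55.3 + j60.2)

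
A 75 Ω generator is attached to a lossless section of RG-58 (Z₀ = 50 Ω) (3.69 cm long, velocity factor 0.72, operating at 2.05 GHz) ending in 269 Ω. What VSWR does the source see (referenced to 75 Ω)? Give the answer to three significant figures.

λ = v/f = 0.72·c / 2.05 GHz = 0.105 m
βl = 2π·l/λ = 2π × 0.35 = 126°
tan(βl) = -1.37
Z_in = Z_0·(Z_L + jZ_0·tanβl)/(Z_0 + jZ_L·tanβl) = 14 + j34.5 Ω
Γ_s = (Z_in − Z_s)/(Z_in + Z_s) = (-61 + j34.5)/(89 + j34.5), |Γ_s| = 0.735
VSWR = (1 + |Γ_s|)/(1 − |Γ_s|)

VSWR ≈ 6.54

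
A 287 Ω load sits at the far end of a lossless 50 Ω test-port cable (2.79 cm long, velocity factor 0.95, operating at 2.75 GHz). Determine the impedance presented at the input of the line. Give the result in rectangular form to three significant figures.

λ = v/f = 0.95·c / 2.75 GHz = 0.104 m
βl = 2π·l/λ = 2π × 0.269 = 96.9°
tan(βl) = tan(96.9°) = -8.24
Z_in = Z_0·(Z_L + jZ_0·tanβl)/(Z_0 + jZ_L·tanβl)
     = 50·(287 − j412)/(50 − j2370)

Z_in ≈ 8.84 + j5.88 Ω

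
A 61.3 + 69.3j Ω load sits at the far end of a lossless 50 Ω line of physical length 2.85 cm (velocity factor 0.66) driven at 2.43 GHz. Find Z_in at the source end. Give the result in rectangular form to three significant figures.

Z_in ≈ 15.7 + j9.21 Ω

λ = v/f = 0.66·c / 2.43 GHz = 0.0815 m
βl = 2π·l/λ = 2π × 0.35 = 126°
tan(βl) = tan(126°) = -1.38
Z_in = Z_0·(Z_L + jZ_0·tanβl)/(Z_0 + jZ_L·tanβl)
     = 50·(61.3 + j0.274)/(146 − j84.6)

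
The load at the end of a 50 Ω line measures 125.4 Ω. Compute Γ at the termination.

Γ = 0.43

Γ = (Z_L − Z_0)/(Z_L + Z_0) = (125.4 − 50)/(125.4 + 50) = 75.4/175.4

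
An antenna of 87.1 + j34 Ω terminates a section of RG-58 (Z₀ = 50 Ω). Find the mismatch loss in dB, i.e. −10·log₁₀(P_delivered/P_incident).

Γ = (37.1 + j34)/(137.1 + j34), |Γ| = 0.356
|Γ|² = 0.127, so P_del/P_inc = 1 − |Γ|² = 0.873
ML = −10·log₁₀(1 − |Γ|²)

mismatch loss ≈ 0.589 dB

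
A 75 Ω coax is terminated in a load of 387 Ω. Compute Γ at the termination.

Γ = (Z_L − Z_0)/(Z_L + Z_0) = (387 − 75)/(387 + 75) = 312/462

Γ = 0.675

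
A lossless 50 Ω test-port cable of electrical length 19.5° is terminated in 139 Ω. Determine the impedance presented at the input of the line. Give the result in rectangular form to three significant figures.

tan(βl) = tan(19.5°) = 0.354
Z_in = Z_0·(Z_L + jZ_0·tanβl)/(Z_0 + jZ_L·tanβl)
     = 50·(139 + j17.7)/(50 + j49.2)

Z_in ≈ 79.4 − j60.5 Ω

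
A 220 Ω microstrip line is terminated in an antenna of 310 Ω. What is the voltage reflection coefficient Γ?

Γ = 0.17

Γ = (Z_L − Z_0)/(Z_L + Z_0) = (310 − 220)/(310 + 220) = 90/530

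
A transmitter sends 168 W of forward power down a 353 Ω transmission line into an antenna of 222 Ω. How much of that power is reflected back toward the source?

P_reflected ≈ 8.72 W

Γ = (222 − 353)/(222 + 353) = -0.228
|Γ|² = 0.0519
P_refl = |Γ|²·P_inc = 8.72 W, P_del = (1 − |Γ|²)·P_inc = 159 W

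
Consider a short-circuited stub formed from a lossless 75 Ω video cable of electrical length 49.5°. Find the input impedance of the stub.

Z_in ≈ +j87.8 Ω

tan(βl) = 1.17
For a short-circuited stub, Z_in = jZ_0·tan(βl)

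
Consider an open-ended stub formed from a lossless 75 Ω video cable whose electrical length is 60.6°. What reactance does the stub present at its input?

X_in ≈ -42.3 Ω (capacitive)

tan(βl) = 1.77
For an open-ended stub, Z_in = −jZ_0·cot(βl) = −jZ_0/tan(βl)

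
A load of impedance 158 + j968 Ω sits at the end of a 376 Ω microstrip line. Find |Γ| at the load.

|Γ| ≈ 0.898

Γ = (Z_L − Z_0)/(Z_L + Z_0) = (-218 + j968)/(534 + j968)
|Γ| = 992/1110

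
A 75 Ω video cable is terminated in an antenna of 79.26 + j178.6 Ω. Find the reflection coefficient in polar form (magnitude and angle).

Γ ≈ 0.757 ∠ 39.5°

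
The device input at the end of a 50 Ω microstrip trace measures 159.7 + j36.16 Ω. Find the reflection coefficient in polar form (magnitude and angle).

Γ = (Z_L − Z_0)/(Z_L + Z_0) = (109.7 + j36.16)/(209.7 + j36.16)
|Γ| = 116/213 = 0.543

Γ ≈ 0.543 ∠ 8.46°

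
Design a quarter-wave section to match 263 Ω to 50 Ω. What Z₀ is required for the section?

Z_qwt ≈ 115 Ω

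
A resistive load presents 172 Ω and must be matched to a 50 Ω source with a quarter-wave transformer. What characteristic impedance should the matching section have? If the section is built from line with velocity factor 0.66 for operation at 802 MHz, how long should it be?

Z_qwt ≈ 92.7 Ω; length ≈ 6.17 cm

Z_qwt = √(Z_0·R_L) = √(50 × 172) = √8600
λ = 0.66·c/f = 0.247 m, so l = λ/4 = 0.0617 m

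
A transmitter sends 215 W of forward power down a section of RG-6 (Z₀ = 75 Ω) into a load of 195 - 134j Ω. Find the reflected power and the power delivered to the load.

P_reflected ≈ 76.6 W; P_delivered ≈ 138 W

|Γ| = |(120 − j134)/(270 − j134)| = 0.597
|Γ|² = 0.356
P_refl = |Γ|²·P_inc = 76.6 W, P_del = (1 − |Γ|²)·P_inc = 138 W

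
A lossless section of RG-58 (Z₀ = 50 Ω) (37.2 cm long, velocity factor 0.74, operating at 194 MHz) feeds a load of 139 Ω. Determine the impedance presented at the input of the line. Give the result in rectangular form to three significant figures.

Z_in ≈ 21.9 + j21.5 Ω

λ = v/f = 0.74·c / 194 MHz = 1.14 m
βl = 2π·l/λ = 2π × 0.325 = 117°
tan(βl) = tan(117°) = -1.96
Z_in = Z_0·(Z_L + jZ_0·tanβl)/(Z_0 + jZ_L·tanβl)
     = 50·(139 − j98)/(50 − j272)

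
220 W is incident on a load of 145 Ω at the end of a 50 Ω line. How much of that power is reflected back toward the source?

Γ = (145 − 50)/(145 + 50) = 0.487
|Γ|² = 0.237
P_refl = |Γ|²·P_inc = 52.2 W, P_del = (1 − |Γ|²)·P_inc = 168 W

P_reflected ≈ 52.2 W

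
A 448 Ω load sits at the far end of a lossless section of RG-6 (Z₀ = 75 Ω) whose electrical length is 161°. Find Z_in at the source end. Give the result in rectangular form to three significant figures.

tan(βl) = tan(161°) = -0.344
Z_in = Z_0·(Z_L + jZ_0·tanβl)/(Z_0 + jZ_L·tanβl)
     = 75·(448 − j25.8)/(75 − j154)

Z_in ≈ 95.8 + j171 Ω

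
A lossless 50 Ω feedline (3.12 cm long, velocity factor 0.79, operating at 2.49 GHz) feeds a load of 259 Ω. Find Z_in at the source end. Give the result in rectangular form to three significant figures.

Z_in ≈ 12.3 + j25.3 Ω

λ = v/f = 0.79·c / 2.49 GHz = 0.0952 m
βl = 2π·l/λ = 2π × 0.328 = 118°
tan(βl) = tan(118°) = -1.88
Z_in = Z_0·(Z_L + jZ_0·tanβl)/(Z_0 + jZ_L·tanβl)
     = 50·(259 − j94)/(50 − j487)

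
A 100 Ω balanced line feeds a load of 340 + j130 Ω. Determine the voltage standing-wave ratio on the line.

VSWR ≈ 3.94

Γ = (Z_L − Z_0)/(Z_L + Z_0) = (240 + j130)/(440 + j130)
|Γ| = 273/459 = 0.595
VSWR = (1 + |Γ|)/(1 − |Γ|) = 1.59/0.405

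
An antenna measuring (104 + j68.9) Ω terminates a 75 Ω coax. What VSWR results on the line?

VSWR ≈ 2.28

Γ = (Z_L − Z_0)/(Z_L + Z_0) = (29 + j68.9)/(179 + j68.9)
|Γ| = 74.8/192 = 0.39
VSWR = (1 + |Γ|)/(1 − |Γ|) = 1.39/0.61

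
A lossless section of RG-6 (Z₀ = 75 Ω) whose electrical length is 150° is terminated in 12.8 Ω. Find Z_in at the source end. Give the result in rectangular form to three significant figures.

tan(βl) = tan(150°) = -0.577
Z_in = Z_0·(Z_L + jZ_0·tanβl)/(Z_0 + jZ_L·tanβl)
     = 75·(12.8 − j43.3)/(75 − j7.39)

Z_in ≈ 16.9 − j41.6 Ω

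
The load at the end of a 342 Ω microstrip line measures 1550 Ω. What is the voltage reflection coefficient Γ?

Γ = (Z_L − Z_0)/(Z_L + Z_0) = (1550 − 342)/(1550 + 342) = 1208/1892

Γ = 0.638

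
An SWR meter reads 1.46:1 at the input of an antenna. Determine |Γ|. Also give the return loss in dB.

|Γ| = (S − 1)/(S + 1) = (1.46 − 1)/(1.46 + 1) = 0.46/2.46
RL = −20·log₁₀|Γ| = −20·log₁₀(0.187)

|Γ| ≈ 0.187; return loss ≈ 14.6 dB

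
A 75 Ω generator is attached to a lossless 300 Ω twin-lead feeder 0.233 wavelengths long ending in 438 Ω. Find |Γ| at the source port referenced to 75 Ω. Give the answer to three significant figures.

βl = 2π × 0.233 = 83.9°
tan(βl) = 9.33
Z_in = Z_0·(Z_L + jZ_0·tanβl)/(Z_0 + jZ_L·tanβl) = 207 − j17 Ω
Γ_s = (Z_in − Z_s)/(Z_in + Z_s) = (132 − j17)/(282 − j17), |Γ_s| = 0.471

|Γ| ≈ 0.471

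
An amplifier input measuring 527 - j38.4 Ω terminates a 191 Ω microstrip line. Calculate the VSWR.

Γ = (Z_L − Z_0)/(Z_L + Z_0) = (336 − j38.4)/(718 − j38.4)
|Γ| = 338/719 = 0.47
VSWR = (1 + |Γ|)/(1 − |Γ|) = 1.47/0.53

VSWR ≈ 2.78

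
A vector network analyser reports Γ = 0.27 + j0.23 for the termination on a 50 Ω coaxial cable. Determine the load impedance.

Z_L = Z_0·(1 + Γ)/(1 − Γ) = 50·(1.27 + j0.23)/(0.73 − j0.23)

Z_L ≈ 74.6 + j39.3 Ω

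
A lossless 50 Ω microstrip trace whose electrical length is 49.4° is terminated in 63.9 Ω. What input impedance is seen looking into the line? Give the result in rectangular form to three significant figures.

Z_in ≈ 46.8 − j11.5 Ω

tan(βl) = tan(49.4°) = 1.17
Z_in = Z_0·(Z_L + jZ_0·tanβl)/(Z_0 + jZ_L·tanβl)
     = 50·(63.9 + j58.3)/(50 + j74.6)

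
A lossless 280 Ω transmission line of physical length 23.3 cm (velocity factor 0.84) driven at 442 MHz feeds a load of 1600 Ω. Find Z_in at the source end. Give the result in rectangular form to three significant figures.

λ = v/f = 0.84·c / 442 MHz = 0.57 m
βl = 2π·l/λ = 2π × 0.409 = 147°
tan(βl) = tan(147°) = -0.646
Z_in = Z_0·(Z_L + jZ_0·tanβl)/(Z_0 + jZ_L·tanβl)
     = 280·(1600 − j181)/(280 − j1030)

Z_in ≈ 155 + j391 Ω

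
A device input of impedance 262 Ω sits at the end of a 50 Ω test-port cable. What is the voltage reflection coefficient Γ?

Γ = 0.679

Γ = (Z_L − Z_0)/(Z_L + Z_0) = (262 − 50)/(262 + 50) = 212/312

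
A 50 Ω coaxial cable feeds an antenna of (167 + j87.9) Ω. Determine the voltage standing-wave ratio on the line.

VSWR ≈ 4.33

Γ = (Z_L − Z_0)/(Z_L + Z_0) = (117 + j87.9)/(217 + j87.9)
|Γ| = 146/234 = 0.625
VSWR = (1 + |Γ|)/(1 − |Γ|) = 1.63/0.375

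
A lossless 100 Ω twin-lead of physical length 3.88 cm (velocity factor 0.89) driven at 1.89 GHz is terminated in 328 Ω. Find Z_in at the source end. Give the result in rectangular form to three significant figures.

λ = v/f = 0.89·c / 1.89 GHz = 0.141 m
βl = 2π·l/λ = 2π × 0.275 = 98.9°
tan(βl) = tan(98.9°) = -6.4
Z_in = Z_0·(Z_L + jZ_0·tanβl)/(Z_0 + jZ_L·tanβl)
     = 100·(328 − j640)/(100 − j2100)

Z_in ≈ 31.2 + j14.1 Ω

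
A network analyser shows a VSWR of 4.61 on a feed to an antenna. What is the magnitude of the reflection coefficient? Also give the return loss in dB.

|Γ| ≈ 0.643; return loss ≈ 3.83 dB

|Γ| = (S − 1)/(S + 1) = (4.61 − 1)/(4.61 + 1) = 3.61/5.61
RL = −20·log₁₀|Γ| = −20·log₁₀(0.643)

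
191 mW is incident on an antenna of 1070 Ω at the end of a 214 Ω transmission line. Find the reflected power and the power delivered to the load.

P_reflected ≈ 84.9 mW; P_delivered ≈ 106 mW

Γ = (1070 − 214)/(1070 + 214) = 0.667
|Γ|² = 0.444
P_refl = |Γ|²·P_inc = 84.9 mW, P_del = (1 − |Γ|²)·P_inc = 106 mW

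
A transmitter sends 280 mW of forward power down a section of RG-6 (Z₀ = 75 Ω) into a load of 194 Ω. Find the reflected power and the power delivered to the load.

P_reflected ≈ 54.8 mW; P_delivered ≈ 225 mW

Γ = (194 − 75)/(194 + 75) = 0.442
|Γ|² = 0.196
P_refl = |Γ|²·P_inc = 54.8 mW, P_del = (1 − |Γ|²)·P_inc = 225 mW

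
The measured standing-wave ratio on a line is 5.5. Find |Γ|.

|Γ| ≈ 0.692

|Γ| = (S − 1)/(S + 1) = (5.5 − 1)/(5.5 + 1) = 4.5/6.5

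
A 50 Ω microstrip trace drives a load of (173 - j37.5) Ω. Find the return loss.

Γ = (123 − j37.5)/(223 − j37.5), |Γ| = 0.569
RL = −20·log₁₀|Γ| = −20·log₁₀(0.569)

RL ≈ 4.9 dB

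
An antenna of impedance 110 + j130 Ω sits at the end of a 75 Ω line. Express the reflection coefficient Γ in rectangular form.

Γ = (Z_L − Z_0)/(Z_L + Z_0) = (35 + j130)/(185 + j130)

Γ ≈ 0.457 + j0.381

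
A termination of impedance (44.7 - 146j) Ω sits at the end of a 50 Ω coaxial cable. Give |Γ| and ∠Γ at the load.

Γ ≈ 0.84 ∠ -35°

Γ = (Z_L − Z_0)/(Z_L + Z_0) = (-5.3 − j146)/(94.7 − j146)
|Γ| = 146/174 = 0.84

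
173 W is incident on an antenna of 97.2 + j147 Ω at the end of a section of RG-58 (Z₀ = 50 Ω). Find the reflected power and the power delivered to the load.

|Γ| = |(47.2 + j147)/(147.2 + j147)| = 0.742
|Γ|² = 0.551
P_refl = |Γ|²·P_inc = 95.3 W, P_del = (1 − |Γ|²)·P_inc = 77.7 W

P_reflected ≈ 95.3 W; P_delivered ≈ 77.7 W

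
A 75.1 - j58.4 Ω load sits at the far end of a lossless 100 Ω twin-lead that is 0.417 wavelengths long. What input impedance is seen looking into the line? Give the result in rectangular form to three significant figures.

βl = 2π × 0.417 = 150°
tan(βl) = tan(150°) = -0.575
Z_in = Z_0·(Z_L + jZ_0·tanβl)/(Z_0 + jZ_L·tanβl)
     = 100·(75.1 − j116)/(66.4 − j43.1)

Z_in ≈ 159 − j71 Ω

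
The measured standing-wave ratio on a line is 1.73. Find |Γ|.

|Γ| = (S − 1)/(S + 1) = (1.73 − 1)/(1.73 + 1) = 0.73/2.73

|Γ| ≈ 0.267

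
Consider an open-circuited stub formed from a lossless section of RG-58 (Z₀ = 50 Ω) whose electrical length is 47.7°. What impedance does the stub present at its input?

Z_in ≈ −j45.5 Ω

tan(βl) = 1.1
For an open-circuited stub, Z_in = −jZ_0·cot(βl) = −jZ_0/tan(βl)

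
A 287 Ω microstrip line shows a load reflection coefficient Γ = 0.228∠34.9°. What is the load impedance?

Z_L ≈ 401 + j110 Ω

Z_L = Z_0·(1 + Γ)/(1 − Γ) = 287·(1.19 + j0.13)/(0.813 − j0.13)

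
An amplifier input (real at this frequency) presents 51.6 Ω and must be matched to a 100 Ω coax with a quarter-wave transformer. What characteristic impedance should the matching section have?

Z_qwt ≈ 71.8 Ω

Z_qwt = √(Z_0·R_L) = √(100 × 51.6) = √5160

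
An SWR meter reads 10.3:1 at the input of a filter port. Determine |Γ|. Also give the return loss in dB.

|Γ| ≈ 0.823; return loss ≈ 1.69 dB

|Γ| = (S − 1)/(S + 1) = (10.3 − 1)/(10.3 + 1) = 9.3/11.3
RL = −20·log₁₀|Γ| = −20·log₁₀(0.823)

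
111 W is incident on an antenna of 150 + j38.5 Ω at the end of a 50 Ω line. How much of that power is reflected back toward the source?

|Γ| = |(100 + j38.5)/(200 + j38.5)| = 0.526
|Γ|² = 0.277
P_refl = |Γ|²·P_inc = 30.7 W, P_del = (1 − |Γ|²)·P_inc = 80.3 W

P_reflected ≈ 30.7 W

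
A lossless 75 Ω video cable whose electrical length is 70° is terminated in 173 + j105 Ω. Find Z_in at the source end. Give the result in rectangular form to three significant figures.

tan(βl) = tan(70°) = 2.75
Z_in = Z_0·(Z_L + jZ_0·tanβl)/(Z_0 + jZ_L·tanβl)
     = 75·(173 + j311)/(-213 + j475)

Z_in ≈ 30.6 − j41.1 Ω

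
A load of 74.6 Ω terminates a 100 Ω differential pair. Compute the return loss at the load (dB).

Γ = (74.6 − 100)/(74.6 + 100) = -0.145
RL = −20·log₁₀|Γ| = −20·log₁₀(0.145)

RL ≈ 16.7 dB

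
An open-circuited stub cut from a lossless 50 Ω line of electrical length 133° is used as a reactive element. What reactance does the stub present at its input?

tan(βl) = -1.07
For an open-circuited stub, Z_in = −jZ_0·cot(βl) = −jZ_0/tan(βl)

X_in ≈ 46.6 Ω (inductive)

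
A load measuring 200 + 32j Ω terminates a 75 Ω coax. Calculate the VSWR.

VSWR ≈ 2.75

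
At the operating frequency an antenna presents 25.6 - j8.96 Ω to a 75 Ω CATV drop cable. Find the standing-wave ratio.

VSWR ≈ 2.98

Γ = (Z_L − Z_0)/(Z_L + Z_0) = (-49.4 − j8.96)/(100.6 − j8.96)
|Γ| = 50.2/101 = 0.497
VSWR = (1 + |Γ|)/(1 − |Γ|) = 1.5/0.503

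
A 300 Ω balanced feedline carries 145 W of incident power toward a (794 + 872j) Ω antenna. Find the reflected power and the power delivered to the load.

|Γ| = |(494 + j872)/(1094 + j872)| = 0.716
|Γ|² = 0.513
P_refl = |Γ|²·P_inc = 74.4 W, P_del = (1 − |Γ|²)·P_inc = 70.6 W

P_reflected ≈ 74.4 W; P_delivered ≈ 70.6 W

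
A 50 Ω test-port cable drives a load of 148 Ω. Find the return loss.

Γ = (148 − 50)/(148 + 50) = 0.495
RL = −20·log₁₀|Γ| = −20·log₁₀(0.495)

RL ≈ 6.11 dB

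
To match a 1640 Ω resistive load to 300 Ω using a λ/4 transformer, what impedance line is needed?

Z_qwt ≈ 701 Ω

Z_qwt = √(Z_0·R_L) = √(300 × 1640) = √492000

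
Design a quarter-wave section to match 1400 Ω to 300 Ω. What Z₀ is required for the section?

Z_qwt = √(Z_0·R_L) = √(300 × 1400) = √420000

Z_qwt ≈ 648 Ω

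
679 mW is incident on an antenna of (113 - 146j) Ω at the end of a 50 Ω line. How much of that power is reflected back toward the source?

P_reflected ≈ 359 mW

|Γ| = |(63 − j146)/(163 − j146)| = 0.727
|Γ|² = 0.528
P_refl = |Γ|²·P_inc = 359 mW, P_del = (1 − |Γ|²)·P_inc = 320 mW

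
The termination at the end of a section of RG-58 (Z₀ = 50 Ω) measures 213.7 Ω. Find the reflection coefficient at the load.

Γ = (Z_L − Z_0)/(Z_L + Z_0) = (213.7 − 50)/(213.7 + 50) = 163.7/263.7

Γ = 0.621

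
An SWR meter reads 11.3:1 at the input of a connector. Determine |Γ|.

|Γ| ≈ 0.837

|Γ| = (S − 1)/(S + 1) = (11.3 − 1)/(11.3 + 1) = 10.3/12.3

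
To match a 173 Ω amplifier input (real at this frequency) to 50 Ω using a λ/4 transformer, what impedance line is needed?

Z_qwt ≈ 93 Ω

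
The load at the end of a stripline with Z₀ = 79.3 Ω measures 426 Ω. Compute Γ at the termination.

Γ = 0.686

Γ = (Z_L − Z_0)/(Z_L + Z_0) = (426 − 79.3)/(426 + 79.3) = 346.7/505.3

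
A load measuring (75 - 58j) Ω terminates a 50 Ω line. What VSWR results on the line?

VSWR ≈ 2.69

Γ = (Z_L − Z_0)/(Z_L + Z_0) = (25 − j58)/(125 − j58)
|Γ| = 63.2/138 = 0.458
VSWR = (1 + |Γ|)/(1 − |Γ|) = 1.46/0.542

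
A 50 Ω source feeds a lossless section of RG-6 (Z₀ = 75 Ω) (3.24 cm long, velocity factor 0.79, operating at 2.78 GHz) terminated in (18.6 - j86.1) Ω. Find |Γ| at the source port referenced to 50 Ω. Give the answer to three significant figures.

|Γ| ≈ 0.869

λ = v/f = 0.79·c / 2.78 GHz = 0.0853 m
βl = 2π·l/λ = 2π × 0.38 = 137°
tan(βl) = -0.938
Z_in = Z_0·(Z_L + jZ_0·tanβl)/(Z_0 + jZ_L·tanβl) = 582 + j273 Ω
Γ_s = (Z_in − Z_s)/(Z_in + Z_s) = (532 + j273)/(632 + j273), |Γ_s| = 0.869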